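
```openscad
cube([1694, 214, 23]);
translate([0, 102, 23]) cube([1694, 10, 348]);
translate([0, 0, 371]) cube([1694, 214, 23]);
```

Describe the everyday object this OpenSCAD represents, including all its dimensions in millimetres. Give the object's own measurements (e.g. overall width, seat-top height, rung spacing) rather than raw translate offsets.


An I-beam lying along x, 1694 mm long. Overall section height 394 mm. Two flanges 214 mm wide (y) and 23 mm thick, one on the floor and one at the top; a web 10 mm thick runs between them, centred on the flange width.


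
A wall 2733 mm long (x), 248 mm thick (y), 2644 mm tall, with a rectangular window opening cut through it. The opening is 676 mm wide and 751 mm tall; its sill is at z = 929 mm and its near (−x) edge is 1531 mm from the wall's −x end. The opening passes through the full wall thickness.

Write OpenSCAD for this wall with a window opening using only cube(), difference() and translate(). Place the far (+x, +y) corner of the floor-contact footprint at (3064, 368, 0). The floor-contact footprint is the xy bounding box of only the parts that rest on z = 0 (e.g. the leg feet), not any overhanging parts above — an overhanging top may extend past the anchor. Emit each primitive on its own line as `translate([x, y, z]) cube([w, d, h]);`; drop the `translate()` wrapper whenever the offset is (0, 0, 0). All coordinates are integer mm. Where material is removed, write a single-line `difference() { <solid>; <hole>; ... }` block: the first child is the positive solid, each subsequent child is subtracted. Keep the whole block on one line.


difference() { translate([331, 120, 0]) cube([2733, 248, 2644]); translate([1862, 120, 929]) cube([676, 248, 751]); }


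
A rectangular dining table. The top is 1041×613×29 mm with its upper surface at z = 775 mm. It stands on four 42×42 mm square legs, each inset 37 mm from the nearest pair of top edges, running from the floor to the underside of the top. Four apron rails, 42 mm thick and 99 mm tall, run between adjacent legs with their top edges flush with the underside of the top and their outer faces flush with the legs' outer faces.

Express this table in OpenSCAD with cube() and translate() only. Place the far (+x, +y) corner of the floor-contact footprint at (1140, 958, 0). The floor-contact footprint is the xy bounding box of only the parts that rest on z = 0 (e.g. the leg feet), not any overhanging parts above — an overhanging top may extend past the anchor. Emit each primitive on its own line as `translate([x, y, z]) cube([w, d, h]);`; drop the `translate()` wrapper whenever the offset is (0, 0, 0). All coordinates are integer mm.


// leg_h = 775 - 29 = 746
// apron z = 746 - 99 = 647
translate([136, 382, 746]) cube([1041, 613, 29]);
translate([173, 419, 0]) cube([42, 42, 746]);
translate([1098, 419, 0]) cube([42, 42, 746]);
translate([173, 916, 0]) cube([42, 42, 746]);
translate([1098, 916, 0]) cube([42, 42, 746]);
translate([215, 419, 647]) cube([883, 42, 99]);
translate([215, 916, 647]) cube([883, 42, 99]);
translate([173, 461, 647]) cube([42, 455, 99]);
translate([1098, 461, 647]) cube([42, 455, 99]);


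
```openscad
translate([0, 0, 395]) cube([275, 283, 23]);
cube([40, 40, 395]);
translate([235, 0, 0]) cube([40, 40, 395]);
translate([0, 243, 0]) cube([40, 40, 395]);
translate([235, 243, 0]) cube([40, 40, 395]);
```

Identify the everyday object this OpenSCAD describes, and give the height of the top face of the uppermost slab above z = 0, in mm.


A stool. The seat height is 418 mm.

A 275×283×23 slab at z = 395 on four corner posts — a stool. The seat top is 395 + 23 = 418 mm.


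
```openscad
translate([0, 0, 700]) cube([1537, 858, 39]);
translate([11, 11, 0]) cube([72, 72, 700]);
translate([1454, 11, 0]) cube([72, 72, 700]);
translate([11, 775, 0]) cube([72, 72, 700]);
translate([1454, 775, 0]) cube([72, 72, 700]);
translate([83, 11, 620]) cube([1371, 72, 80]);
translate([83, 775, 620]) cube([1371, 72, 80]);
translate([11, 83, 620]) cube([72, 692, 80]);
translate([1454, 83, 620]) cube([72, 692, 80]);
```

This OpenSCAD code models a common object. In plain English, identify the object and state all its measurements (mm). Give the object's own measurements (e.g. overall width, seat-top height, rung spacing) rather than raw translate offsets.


A rectangular dining table. The top is 1537×858×39 mm with its upper surface at z = 739 mm. It stands on four 72×72 mm square legs, each inset 11 mm from the nearest pair of top edges, running from the floor to the underside of the top. Four apron rails, 72 mm thick and 80 mm tall, run between adjacent legs with their top edges flush with the underside of the top and their outer faces flush with the legs' outer faces.


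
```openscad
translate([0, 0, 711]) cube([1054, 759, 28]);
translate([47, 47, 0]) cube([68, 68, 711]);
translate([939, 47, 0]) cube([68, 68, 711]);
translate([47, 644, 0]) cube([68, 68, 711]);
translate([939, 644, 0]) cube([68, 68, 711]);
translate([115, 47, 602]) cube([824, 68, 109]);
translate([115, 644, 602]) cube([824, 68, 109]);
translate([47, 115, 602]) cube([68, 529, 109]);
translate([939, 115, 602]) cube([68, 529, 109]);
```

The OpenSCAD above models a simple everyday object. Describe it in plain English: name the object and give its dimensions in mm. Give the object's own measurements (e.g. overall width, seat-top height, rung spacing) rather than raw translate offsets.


A rectangular dining table. The top is 1054×759×28 mm with its upper surface at z = 739 mm. It stands on four 68×68 mm square legs, each inset 47 mm from the nearest pair of top edges, running from the floor to the underside of the top. Four apron rails, 68 mm thick and 109 mm tall, run between adjacent legs with their top edges flush with the underside of the top and their outer faces flush with the legs' outer faces.


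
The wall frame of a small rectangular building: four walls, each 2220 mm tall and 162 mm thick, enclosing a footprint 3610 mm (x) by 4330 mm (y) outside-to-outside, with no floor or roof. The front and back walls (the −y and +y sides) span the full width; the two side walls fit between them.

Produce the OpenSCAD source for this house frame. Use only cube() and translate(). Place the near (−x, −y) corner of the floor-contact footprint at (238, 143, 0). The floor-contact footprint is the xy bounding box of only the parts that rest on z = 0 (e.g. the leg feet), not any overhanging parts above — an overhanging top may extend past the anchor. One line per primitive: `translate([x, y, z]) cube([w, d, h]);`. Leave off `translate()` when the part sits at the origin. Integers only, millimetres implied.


translate([238, 143, 0]) cube([3610, 162, 2220]);
translate([238, 4311, 0]) cube([3610, 162, 2220]);
translate([238, 305, 0]) cube([162, 4006, 2220]);
translate([3686, 305, 0]) cube([162, 4006, 2220]);


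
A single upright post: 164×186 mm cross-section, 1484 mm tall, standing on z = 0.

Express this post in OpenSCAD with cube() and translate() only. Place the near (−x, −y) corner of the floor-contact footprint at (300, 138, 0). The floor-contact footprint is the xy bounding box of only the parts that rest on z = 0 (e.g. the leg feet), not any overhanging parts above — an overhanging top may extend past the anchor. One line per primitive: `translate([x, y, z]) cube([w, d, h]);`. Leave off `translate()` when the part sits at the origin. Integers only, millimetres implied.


translate([300, 138, 0]) cube([164, 186, 1484]);


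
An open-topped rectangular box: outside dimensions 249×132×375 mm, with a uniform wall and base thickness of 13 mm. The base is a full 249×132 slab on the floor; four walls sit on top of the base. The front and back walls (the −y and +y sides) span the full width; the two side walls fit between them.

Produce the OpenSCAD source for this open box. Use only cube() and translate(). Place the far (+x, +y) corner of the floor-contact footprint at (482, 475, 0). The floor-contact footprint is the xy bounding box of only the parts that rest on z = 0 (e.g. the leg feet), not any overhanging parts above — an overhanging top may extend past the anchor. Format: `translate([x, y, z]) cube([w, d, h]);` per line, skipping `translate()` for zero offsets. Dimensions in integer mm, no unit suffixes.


translate([233, 343, 0]) cube([249, 132, 13]);
translate([233, 343, 13]) cube([249, 13, 362]);
translate([233, 462, 13]) cube([249, 13, 362]);
translate([233, 356, 13]) cube([13, 106, 362]);
translate([469, 356, 13]) cube([13, 106, 362]);


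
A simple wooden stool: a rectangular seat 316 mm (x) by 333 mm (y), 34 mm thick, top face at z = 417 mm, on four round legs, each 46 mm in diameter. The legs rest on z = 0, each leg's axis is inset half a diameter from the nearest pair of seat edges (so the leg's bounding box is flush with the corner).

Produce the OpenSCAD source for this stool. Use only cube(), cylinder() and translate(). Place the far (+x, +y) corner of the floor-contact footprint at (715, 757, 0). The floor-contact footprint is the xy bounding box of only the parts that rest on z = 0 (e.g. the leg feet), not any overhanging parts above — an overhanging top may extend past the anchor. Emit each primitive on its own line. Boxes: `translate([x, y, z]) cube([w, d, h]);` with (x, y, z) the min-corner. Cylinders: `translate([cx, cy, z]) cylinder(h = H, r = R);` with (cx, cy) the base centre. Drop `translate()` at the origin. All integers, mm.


translate([399, 424, 383]) cube([316, 333, 34]);
translate([422, 447, 0]) cylinder(h = 383, r = 23);
translate([692, 447, 0]) cylinder(h = 383, r = 23);
translate([422, 734, 0]) cylinder(h = 383, r = 23);
translate([692, 734, 0]) cylinder(h = 383, r = 23);


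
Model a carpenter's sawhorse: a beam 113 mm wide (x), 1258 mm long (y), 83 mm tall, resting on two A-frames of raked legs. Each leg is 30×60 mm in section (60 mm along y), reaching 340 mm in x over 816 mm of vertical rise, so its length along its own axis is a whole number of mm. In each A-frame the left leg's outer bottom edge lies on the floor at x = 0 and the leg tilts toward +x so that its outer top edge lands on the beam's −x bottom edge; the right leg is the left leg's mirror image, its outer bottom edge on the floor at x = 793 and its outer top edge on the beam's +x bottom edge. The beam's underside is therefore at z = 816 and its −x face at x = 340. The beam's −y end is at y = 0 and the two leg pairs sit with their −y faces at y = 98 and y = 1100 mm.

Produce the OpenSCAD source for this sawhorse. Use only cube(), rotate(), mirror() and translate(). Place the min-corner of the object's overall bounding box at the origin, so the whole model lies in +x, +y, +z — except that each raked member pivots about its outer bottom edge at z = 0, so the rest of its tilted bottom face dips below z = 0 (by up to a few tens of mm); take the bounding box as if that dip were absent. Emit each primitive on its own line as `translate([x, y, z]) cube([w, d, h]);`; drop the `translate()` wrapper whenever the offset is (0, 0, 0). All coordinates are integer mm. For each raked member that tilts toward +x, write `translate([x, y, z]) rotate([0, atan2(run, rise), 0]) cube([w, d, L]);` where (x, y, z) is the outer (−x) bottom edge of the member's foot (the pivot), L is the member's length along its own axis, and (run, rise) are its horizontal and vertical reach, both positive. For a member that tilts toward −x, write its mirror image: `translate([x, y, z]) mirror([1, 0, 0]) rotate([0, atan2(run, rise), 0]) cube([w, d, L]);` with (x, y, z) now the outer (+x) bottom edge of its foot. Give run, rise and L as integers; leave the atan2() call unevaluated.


translate([340, 0, 816]) cube([113, 1258, 83]);
translate([0, 98, 0]) rotate([0, atan2(340, 816), 0]) cube([30, 60, 884]);
translate([793, 98, 0]) mirror([1, 0, 0]) rotate([0, atan2(340, 816), 0]) cube([30, 60, 884]);
translate([0, 1100, 0]) rotate([0, atan2(340, 816), 0]) cube([30, 60, 884]);
translate([793, 1100, 0]) mirror([1, 0, 0]) rotate([0, atan2(340, 816), 0]) cube([30, 60, 884]);


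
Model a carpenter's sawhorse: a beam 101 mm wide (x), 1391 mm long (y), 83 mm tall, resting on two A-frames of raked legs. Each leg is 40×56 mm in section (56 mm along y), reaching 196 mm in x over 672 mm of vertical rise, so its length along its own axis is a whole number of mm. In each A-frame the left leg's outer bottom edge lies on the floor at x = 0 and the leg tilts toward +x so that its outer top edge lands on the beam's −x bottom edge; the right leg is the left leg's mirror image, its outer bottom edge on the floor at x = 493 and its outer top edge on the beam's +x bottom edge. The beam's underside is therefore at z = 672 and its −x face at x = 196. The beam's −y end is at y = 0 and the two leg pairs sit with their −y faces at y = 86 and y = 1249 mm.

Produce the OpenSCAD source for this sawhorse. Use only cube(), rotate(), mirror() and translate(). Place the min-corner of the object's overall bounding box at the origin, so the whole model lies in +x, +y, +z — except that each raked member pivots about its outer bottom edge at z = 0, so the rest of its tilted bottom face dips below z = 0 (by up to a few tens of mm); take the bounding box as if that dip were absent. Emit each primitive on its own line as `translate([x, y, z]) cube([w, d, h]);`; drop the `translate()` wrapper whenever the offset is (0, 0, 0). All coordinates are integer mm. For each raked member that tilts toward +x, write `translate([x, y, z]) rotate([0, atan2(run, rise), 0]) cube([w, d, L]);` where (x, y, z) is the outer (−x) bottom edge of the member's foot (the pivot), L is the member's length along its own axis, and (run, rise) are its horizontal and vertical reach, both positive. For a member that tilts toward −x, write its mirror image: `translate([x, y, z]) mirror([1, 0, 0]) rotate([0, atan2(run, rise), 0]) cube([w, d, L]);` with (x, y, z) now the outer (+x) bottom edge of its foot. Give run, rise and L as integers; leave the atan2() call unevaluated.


// leg length = √(196² + 672²) = 700
// right-leg outer foot x = 2·196 + 101 = 493
// beam min-corner = (196, 0, 672)
translate([196, 0, 672]) cube([101, 1391, 83]);
translate([0, 86, 0]) rotate([0, atan2(196, 672), 0]) cube([40, 56, 700]);
translate([493, 86, 0]) mirror([1, 0, 0]) rotate([0, atan2(196, 672), 0]) cube([40, 56, 700]);
translate([0, 1249, 0]) rotate([0, atan2(196, 672), 0]) cube([40, 56, 700]);
translate([493, 1249, 0]) mirror([1, 0, 0]) rotate([0, atan2(196, 672), 0]) cube([40, 56, 700]);


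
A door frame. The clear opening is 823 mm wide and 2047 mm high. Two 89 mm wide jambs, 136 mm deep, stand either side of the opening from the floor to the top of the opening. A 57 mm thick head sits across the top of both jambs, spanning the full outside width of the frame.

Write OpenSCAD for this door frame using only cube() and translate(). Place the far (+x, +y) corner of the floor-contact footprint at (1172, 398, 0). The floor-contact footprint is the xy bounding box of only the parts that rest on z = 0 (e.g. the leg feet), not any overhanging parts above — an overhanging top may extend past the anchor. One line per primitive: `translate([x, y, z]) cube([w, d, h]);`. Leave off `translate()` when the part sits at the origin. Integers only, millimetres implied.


translate([171, 262, 0]) cube([89, 136, 2047]);
translate([1083, 262, 0]) cube([89, 136, 2047]);
translate([171, 262, 2047]) cube([1001, 136, 57]);


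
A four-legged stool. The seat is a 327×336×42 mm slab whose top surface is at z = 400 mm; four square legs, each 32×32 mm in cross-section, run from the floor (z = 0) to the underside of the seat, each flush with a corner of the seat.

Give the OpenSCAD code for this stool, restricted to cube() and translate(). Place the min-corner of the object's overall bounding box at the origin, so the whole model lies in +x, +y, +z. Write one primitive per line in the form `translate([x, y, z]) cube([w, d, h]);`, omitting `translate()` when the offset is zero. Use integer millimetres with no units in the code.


translate([0, 0, 358]) cube([327, 336, 42]);
cube([32, 32, 358]);
translate([295, 0, 0]) cube([32, 32, 358]);
translate([0, 304, 0]) cube([32, 32, 358]);
translate([295, 304, 0]) cube([32, 32, 358]);


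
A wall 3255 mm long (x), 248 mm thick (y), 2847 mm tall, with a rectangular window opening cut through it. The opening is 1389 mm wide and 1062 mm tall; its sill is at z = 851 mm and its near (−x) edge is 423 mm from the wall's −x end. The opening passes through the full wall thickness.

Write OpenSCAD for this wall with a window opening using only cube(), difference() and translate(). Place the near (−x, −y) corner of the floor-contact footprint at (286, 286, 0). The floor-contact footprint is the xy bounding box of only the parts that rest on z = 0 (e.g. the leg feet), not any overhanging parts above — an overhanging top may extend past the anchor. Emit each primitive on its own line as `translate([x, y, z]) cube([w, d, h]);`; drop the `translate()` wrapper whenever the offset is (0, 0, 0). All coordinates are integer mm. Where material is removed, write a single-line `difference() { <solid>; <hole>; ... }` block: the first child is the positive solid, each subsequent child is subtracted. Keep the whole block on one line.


difference() { translate([286, 286, 0]) cube([3255, 248, 2847]); translate([709, 286, 851]) cube([1389, 248, 1062]); }


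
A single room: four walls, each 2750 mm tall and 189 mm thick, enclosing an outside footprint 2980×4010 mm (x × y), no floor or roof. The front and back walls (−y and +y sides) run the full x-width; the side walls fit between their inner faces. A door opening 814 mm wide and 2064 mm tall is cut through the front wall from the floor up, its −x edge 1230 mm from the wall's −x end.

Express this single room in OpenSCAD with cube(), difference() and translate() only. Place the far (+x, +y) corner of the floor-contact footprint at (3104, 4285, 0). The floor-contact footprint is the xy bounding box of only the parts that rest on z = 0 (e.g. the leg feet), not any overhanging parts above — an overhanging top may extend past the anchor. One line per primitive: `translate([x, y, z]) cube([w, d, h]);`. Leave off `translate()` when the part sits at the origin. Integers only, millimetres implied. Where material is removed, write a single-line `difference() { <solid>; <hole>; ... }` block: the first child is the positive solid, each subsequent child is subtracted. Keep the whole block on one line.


difference() { translate([124, 275, 0]) cube([2980, 189, 2750]); translate([1354, 275, 0]) cube([814, 189, 2064]); }
translate([124, 4096, 0]) cube([2980, 189, 2750]);
translate([124, 464, 0]) cube([189, 3632, 2750]);
translate([2915, 464, 0]) cube([189, 3632, 2750]);


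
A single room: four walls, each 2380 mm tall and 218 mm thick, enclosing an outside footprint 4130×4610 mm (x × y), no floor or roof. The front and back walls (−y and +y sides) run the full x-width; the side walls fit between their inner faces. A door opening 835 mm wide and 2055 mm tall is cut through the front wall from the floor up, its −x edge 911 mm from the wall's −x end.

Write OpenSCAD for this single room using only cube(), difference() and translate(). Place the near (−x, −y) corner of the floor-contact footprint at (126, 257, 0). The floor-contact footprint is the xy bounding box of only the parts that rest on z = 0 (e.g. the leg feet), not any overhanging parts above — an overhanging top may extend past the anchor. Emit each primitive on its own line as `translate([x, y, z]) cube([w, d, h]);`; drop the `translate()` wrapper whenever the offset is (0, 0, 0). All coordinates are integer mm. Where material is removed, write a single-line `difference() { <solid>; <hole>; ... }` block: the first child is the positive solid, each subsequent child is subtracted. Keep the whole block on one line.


difference() { translate([126, 257, 0]) cube([4130, 218, 2380]); translate([1037, 257, 0]) cube([835, 218, 2055]); }
translate([126, 4649, 0]) cube([4130, 218, 2380]);
translate([126, 475, 0]) cube([218, 4174, 2380]);
translate([4038, 475, 0]) cube([218, 4174, 2380]);


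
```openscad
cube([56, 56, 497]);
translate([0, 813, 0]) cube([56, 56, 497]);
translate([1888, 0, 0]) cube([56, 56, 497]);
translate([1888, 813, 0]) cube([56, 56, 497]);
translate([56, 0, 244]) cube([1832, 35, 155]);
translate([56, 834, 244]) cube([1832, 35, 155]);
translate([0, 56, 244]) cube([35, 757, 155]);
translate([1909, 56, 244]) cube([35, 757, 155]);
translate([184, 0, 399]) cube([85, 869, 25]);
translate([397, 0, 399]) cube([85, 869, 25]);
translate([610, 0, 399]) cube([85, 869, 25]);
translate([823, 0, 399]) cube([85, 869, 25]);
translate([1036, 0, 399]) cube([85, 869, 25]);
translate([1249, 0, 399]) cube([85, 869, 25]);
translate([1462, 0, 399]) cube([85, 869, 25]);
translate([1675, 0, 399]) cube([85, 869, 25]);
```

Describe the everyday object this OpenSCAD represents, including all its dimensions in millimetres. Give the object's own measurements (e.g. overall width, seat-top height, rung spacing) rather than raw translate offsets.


A bed frame 1944 mm long (x) by 869 mm wide (y). Four 56×56 mm corner posts, 497 mm tall, at the corners of the footprint. Four rails of 35 mm thickness and 155 mm height run between adjacent posts with their undersides at z = 244 mm, their outer faces flush with the outside of the frame (the two x-running rails run between the posts' inner faces; the two y-running rails run between the posts' inner faces). 8 slats, each 85 mm wide (x) and 25 mm thick, lie across the top of the two x-running rails, running the full 869 mm width of the frame in y; along x they sit between the end posts with a 128 mm gap after the −x posts and between neighbouring slats and before the +x posts.


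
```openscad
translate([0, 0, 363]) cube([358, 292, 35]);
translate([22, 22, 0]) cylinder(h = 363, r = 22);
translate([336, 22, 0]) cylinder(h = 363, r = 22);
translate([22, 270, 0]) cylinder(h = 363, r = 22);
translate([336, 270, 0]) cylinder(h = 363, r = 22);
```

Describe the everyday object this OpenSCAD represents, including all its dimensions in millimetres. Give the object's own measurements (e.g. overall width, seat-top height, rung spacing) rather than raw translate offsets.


A simple wooden stool: a rectangular seat 358 mm (x) by 292 mm (y), 35 mm thick, top face at z = 398 mm, on four round legs, each 44 mm in diameter. The legs rest on z = 0, each leg's axis is inset half a diameter from the nearest pair of seat edges (so the leg's bounding box is flush with the corner).


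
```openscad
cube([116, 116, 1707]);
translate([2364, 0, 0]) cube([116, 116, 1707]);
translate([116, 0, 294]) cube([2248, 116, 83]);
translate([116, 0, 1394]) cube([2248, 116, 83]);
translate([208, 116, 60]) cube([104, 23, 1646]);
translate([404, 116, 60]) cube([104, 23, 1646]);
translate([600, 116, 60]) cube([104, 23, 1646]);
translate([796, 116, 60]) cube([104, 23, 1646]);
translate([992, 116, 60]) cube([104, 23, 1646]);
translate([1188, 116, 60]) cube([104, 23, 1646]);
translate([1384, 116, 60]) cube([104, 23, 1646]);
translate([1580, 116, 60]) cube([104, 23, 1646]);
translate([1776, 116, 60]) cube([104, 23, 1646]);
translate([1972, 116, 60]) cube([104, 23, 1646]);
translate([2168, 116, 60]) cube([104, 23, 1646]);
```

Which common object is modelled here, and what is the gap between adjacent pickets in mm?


A fence section. The picket gap is 92 mm.

Two posts, two rails, 11 pickets — a fence section. Span 2248 mm holds 11 pickets of 104 mm with 12 equal gaps: ⌊(2248 − 11·104) / 12⌋ = 92 mm.


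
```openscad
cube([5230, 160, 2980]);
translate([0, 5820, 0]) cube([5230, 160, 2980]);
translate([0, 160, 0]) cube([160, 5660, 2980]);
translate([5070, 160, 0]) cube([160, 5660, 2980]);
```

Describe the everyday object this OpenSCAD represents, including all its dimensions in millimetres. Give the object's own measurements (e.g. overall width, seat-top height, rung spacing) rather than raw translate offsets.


The wall frame of a small rectangular building: four walls, each 2980 mm tall and 160 mm thick, enclosing a footprint 5230 mm (x) by 5980 mm (y) outside-to-outside, with no floor or roof. The front and back walls (the −y and +y sides) span the full width; the two side walls fit between them.


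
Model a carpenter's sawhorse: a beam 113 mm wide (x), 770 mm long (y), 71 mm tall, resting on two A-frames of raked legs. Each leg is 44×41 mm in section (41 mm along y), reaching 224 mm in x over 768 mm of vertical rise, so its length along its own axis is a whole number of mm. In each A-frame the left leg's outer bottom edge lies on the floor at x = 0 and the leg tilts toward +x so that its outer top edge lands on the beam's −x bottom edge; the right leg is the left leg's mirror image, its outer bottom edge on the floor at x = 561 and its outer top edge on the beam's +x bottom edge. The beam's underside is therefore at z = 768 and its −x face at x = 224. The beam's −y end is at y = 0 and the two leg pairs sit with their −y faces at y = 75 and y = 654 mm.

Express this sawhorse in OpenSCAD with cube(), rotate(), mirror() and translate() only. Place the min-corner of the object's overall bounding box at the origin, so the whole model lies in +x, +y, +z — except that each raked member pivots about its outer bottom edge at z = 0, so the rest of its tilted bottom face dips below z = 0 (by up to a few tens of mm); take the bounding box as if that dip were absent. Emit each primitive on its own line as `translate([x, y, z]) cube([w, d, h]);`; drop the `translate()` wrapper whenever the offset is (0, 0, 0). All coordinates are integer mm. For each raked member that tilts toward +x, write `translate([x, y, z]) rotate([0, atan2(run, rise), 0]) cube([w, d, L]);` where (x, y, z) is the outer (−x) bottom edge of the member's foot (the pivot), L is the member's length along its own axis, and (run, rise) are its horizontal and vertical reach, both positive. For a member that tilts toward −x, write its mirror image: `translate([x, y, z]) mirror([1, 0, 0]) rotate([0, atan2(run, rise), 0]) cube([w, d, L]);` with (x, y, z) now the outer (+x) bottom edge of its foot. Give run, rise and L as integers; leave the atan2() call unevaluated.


translate([224, 0, 768]) cube([113, 770, 71]);
translate([0, 75, 0]) rotate([0, atan2(224, 768), 0]) cube([44, 41, 800]);
translate([561, 75, 0]) mirror([1, 0, 0]) rotate([0, atan2(224, 768), 0]) cube([44, 41, 800]);
translate([0, 654, 0]) rotate([0, atan2(224, 768), 0]) cube([44, 41, 800]);
translate([561, 654, 0]) mirror([1, 0, 0]) rotate([0, atan2(224, 768), 0]) cube([44, 41, 800]);


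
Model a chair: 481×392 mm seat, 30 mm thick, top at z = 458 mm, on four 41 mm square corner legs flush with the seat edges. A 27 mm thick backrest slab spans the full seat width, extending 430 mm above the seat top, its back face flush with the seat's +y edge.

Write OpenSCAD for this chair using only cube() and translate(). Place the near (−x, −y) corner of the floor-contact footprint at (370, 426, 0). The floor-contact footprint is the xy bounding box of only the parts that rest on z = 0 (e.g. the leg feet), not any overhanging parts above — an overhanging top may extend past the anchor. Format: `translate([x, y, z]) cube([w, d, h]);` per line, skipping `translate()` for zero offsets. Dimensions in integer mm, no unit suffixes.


// leg_h = 458 - 30 = 428
translate([370, 426, 428]) cube([481, 392, 30]);
translate([370, 426, 0]) cube([41, 41, 428]);
translate([810, 426, 0]) cube([41, 41, 428]);
translate([370, 777, 0]) cube([41, 41, 428]);
translate([810, 777, 0]) cube([41, 41, 428]);
translate([370, 791, 458]) cube([481, 27, 430]);


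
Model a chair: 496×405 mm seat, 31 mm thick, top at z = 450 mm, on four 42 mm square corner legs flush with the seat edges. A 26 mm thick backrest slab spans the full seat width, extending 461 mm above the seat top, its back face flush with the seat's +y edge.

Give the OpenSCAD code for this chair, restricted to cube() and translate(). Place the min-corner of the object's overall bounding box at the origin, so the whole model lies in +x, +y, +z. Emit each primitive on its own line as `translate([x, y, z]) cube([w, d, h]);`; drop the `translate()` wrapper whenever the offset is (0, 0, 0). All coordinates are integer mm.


// leg_h = 450 - 31 = 419
translate([0, 0, 419]) cube([496, 405, 31]);
cube([42, 42, 419]);
translate([454, 0, 0]) cube([42, 42, 419]);
translate([0, 363, 0]) cube([42, 42, 419]);
translate([454, 363, 0]) cube([42, 42, 419]);
translate([0, 379, 450]) cube([496, 26, 461]);


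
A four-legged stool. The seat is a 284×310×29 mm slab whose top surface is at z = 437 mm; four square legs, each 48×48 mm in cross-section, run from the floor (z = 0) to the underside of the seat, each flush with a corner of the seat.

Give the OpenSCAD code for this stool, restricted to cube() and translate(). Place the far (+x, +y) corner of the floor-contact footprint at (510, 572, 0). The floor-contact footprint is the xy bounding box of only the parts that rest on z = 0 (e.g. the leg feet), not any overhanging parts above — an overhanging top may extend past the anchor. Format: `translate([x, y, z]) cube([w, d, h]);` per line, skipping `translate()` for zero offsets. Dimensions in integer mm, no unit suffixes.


translate([226, 262, 408]) cube([284, 310, 29]);
translate([226, 262, 0]) cube([48, 48, 408]);
translate([462, 262, 0]) cube([48, 48, 408]);
translate([226, 524, 0]) cube([48, 48, 408]);
translate([462, 524, 0]) cube([48, 48, 408]);


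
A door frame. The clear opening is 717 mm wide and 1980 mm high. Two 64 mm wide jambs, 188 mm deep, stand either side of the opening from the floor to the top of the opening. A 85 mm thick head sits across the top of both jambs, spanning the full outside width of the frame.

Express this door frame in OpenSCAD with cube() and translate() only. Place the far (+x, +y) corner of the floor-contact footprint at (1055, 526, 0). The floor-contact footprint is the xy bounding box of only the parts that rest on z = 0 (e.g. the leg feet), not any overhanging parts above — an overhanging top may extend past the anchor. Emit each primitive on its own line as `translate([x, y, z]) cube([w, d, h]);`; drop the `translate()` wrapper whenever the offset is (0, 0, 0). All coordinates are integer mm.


translate([210, 338, 0]) cube([64, 188, 1980]);
translate([991, 338, 0]) cube([64, 188, 1980]);
translate([210, 338, 1980]) cube([845, 188, 85]);


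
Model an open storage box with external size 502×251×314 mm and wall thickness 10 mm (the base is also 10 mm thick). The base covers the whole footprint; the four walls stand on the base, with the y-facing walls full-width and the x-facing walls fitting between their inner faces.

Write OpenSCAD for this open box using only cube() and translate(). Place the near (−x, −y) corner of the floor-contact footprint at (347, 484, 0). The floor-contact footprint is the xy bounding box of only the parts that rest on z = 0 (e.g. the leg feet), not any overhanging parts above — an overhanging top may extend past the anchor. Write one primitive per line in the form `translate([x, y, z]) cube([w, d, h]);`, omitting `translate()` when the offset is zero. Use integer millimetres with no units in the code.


translate([347, 484, 0]) cube([502, 251, 10]);
translate([347, 484, 10]) cube([502, 10, 304]);
translate([347, 725, 10]) cube([502, 10, 304]);
translate([347, 494, 10]) cube([10, 231, 304]);
translate([839, 494, 10]) cube([10, 231, 304]);


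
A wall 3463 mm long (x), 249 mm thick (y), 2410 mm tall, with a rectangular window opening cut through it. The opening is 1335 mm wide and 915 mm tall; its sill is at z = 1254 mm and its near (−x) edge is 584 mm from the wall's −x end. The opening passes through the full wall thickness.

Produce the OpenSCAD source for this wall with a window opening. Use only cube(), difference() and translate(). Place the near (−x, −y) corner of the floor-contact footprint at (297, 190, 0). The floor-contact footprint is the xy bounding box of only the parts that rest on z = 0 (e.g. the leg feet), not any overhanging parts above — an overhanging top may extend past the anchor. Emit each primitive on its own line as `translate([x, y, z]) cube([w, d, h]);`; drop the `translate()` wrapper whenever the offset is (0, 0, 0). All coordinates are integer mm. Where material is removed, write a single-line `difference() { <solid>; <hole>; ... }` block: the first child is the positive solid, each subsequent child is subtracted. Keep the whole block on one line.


difference() { translate([297, 190, 0]) cube([3463, 249, 2410]); translate([881, 190, 1254]) cube([1335, 249, 915]); }


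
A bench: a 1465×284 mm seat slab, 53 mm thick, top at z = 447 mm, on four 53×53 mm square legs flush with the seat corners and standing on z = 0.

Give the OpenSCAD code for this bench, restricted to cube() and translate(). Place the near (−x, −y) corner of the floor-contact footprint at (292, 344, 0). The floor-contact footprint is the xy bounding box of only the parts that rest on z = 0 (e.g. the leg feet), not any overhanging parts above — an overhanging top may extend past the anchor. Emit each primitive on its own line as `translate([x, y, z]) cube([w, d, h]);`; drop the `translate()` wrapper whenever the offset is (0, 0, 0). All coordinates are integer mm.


translate([292, 344, 394]) cube([1465, 284, 53]);
translate([292, 344, 0]) cube([53, 53, 394]);
translate([292, 575, 0]) cube([53, 53, 394]);
translate([1704, 344, 0]) cube([53, 53, 394]);
translate([1704, 575, 0]) cube([53, 53, 394]);


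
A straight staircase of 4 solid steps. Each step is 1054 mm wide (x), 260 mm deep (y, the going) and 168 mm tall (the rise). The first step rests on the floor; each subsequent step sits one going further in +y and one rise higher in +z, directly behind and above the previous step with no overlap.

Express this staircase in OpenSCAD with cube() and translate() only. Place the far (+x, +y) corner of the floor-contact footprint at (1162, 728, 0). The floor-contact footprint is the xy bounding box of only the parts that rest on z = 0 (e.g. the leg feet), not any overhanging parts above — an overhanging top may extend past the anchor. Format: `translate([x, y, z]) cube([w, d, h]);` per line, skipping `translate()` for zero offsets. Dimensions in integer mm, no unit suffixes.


translate([108, 468, 0]) cube([1054, 260, 168]);
translate([108, 728, 168]) cube([1054, 260, 168]);
translate([108, 988, 336]) cube([1054, 260, 168]);
translate([108, 1248, 504]) cube([1054, 260, 168]);


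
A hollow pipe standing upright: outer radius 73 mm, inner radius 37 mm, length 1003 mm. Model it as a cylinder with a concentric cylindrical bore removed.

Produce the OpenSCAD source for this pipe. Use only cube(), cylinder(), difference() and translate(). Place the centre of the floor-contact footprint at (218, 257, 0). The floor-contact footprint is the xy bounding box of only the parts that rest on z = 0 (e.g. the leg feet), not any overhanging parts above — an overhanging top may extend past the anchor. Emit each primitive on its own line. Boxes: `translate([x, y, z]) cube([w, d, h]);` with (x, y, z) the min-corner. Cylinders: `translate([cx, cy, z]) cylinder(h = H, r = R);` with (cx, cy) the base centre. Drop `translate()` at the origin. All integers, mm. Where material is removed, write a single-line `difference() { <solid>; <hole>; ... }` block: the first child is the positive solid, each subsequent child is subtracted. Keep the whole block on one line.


difference() { translate([218, 257, 0]) cylinder(h = 1003, r = 73); translate([218, 257, 0]) cylinder(h = 1003, r = 37); }


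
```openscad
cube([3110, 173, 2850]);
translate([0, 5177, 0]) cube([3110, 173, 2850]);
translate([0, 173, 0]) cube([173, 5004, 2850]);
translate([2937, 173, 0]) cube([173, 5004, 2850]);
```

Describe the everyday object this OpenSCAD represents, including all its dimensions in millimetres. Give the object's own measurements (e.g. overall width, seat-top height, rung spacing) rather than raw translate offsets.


The wall frame of a small rectangular building: four walls, each 2850 mm tall and 173 mm thick, enclosing a footprint 3110 mm (x) by 5350 mm (y) outside-to-outside, with no floor or roof. The front and back walls (the −y and +y sides) span the full width; the two side walls fit between them.


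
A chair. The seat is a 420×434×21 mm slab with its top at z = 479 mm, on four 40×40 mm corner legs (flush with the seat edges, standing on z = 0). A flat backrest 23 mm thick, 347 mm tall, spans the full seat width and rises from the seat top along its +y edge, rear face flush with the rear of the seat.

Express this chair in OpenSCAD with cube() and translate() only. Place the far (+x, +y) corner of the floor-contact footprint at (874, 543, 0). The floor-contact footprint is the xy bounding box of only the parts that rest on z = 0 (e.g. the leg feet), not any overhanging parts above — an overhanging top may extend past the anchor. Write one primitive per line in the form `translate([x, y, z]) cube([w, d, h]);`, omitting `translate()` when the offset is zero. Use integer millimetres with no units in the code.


translate([454, 109, 458]) cube([420, 434, 21]);
translate([454, 109, 0]) cube([40, 40, 458]);
translate([834, 109, 0]) cube([40, 40, 458]);
translate([454, 503, 0]) cube([40, 40, 458]);
translate([834, 503, 0]) cube([40, 40, 458]);
translate([454, 520, 479]) cube([420, 23, 347]);


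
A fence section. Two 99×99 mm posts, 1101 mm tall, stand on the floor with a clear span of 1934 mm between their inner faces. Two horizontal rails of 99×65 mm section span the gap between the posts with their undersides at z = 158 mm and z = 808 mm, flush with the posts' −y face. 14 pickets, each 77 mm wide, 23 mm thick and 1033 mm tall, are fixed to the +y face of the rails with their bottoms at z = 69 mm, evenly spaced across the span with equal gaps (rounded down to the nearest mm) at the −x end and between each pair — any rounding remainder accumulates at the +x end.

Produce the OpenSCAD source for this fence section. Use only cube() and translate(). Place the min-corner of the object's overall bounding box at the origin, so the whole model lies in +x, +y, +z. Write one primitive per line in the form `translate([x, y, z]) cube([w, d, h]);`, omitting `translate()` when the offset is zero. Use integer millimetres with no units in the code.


cube([99, 99, 1101]);
translate([2033, 0, 0]) cube([99, 99, 1101]);
translate([99, 0, 158]) cube([1934, 99, 65]);
translate([99, 0, 808]) cube([1934, 99, 65]);
translate([156, 99, 69]) cube([77, 23, 1033]);
translate([290, 99, 69]) cube([77, 23, 1033]);
translate([424, 99, 69]) cube([77, 23, 1033]);
translate([558, 99, 69]) cube([77, 23, 1033]);
translate([692, 99, 69]) cube([77, 23, 1033]);
translate([826, 99, 69]) cube([77, 23, 1033]);
translate([960, 99, 69]) cube([77, 23, 1033]);
translate([1094, 99, 69]) cube([77, 23, 1033]);
translate([1228, 99, 69]) cube([77, 23, 1033]);
translate([1362, 99, 69]) cube([77, 23, 1033]);
translate([1496, 99, 69]) cube([77, 23, 1033]);
translate([1630, 99, 69]) cube([77, 23, 1033]);
translate([1764, 99, 69]) cube([77, 23, 1033]);
translate([1898, 99, 69]) cube([77, 23, 1033]);


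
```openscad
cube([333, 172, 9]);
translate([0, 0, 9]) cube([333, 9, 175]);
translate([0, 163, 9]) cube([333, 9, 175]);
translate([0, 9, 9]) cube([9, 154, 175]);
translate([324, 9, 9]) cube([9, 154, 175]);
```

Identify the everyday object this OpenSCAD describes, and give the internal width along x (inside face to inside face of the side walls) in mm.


An open box. The internal width is 315 mm.

A 333×172 base slab with four walls standing on it — an open box. The base is 333 mm wide and the walls are 9 mm thick, so the internal width is 333 − 2 × 9 = 315 mm.


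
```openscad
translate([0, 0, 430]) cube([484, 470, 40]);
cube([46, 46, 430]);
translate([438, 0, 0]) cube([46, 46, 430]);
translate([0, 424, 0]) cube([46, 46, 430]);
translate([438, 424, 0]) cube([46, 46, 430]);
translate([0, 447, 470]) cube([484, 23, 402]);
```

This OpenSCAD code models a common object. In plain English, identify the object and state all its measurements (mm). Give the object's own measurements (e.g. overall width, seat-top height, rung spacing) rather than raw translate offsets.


A chair. The seat is a 484×470×40 mm slab with its top at z = 470 mm, on four 46×46 mm corner legs (flush with the seat edges, standing on z = 0). A flat backrest 23 mm thick, 402 mm tall, spans the full seat width and rises from the seat top along its +y edge, rear face flush with the rear of the seat.
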